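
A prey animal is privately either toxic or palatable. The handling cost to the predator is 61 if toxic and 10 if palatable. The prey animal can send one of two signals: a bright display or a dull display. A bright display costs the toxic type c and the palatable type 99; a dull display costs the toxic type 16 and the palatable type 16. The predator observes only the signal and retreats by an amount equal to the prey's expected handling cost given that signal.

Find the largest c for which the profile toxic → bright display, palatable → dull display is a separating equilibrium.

Under separation: bright display → toxic (pays 61); dull display → palatable (pays 10).
Palatable: 10 − 16 = -6 ≥ 61 − 99 = -38. Holds regardless of c. ✓
Toxic: 61 − c ≥ 10 − 16, so c ≤ 61 − -6 = 67.

67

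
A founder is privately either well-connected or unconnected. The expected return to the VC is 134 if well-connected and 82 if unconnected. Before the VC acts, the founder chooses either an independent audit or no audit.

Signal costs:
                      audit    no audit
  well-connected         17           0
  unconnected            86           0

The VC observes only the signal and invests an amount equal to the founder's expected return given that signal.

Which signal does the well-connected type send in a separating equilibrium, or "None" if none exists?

Try well-connected → audit, unconnected → no audit:
  Under separation the VC infers type exactly: audit → well-connected (pays 134), no audit → unconnected (pays 82).
  Well-connected: audit gives 134 − 17 = 117; no audit gives 82 − 0 = 82. No deviation. ✓
  Unconnected: no audit gives 82 − 0 = 82; audit gives 134 − 86 = 48. No deviation. ✓
Both hold — the well-connected type sends audit.

audit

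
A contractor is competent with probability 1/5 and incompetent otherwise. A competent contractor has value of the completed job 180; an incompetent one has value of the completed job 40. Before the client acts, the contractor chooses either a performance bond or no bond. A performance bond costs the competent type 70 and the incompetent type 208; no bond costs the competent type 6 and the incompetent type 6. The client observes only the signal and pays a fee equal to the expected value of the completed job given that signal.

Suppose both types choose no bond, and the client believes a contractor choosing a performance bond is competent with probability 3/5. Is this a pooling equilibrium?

Yes

On the equilibrium path (no bond) the client holds the prior 1/5 and pays 1/5·180 + 4/5·40 = 68. Off-path (bond) belief 3/5 gives 3/5·180 + 2/5·40 = 124.
Competent: no bond gives 68 − 6 = 62; bond gives 124 − 70 = 54. Stays. ✓
Incompetent: no bond gives 68 − 6 = 62; bond gives 124 − 208 = -84. Stays. ✓
Beliefs are Bayes-consistent on-path and both types best-respond.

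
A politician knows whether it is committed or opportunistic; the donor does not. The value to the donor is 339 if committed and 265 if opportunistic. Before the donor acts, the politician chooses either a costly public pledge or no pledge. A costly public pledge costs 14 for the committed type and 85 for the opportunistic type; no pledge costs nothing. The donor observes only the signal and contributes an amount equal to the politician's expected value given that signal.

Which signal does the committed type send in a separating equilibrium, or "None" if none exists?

Try committed → pledge, opportunistic → no pledge:
  If types separate, pledge earns payment 339 and no pledge earns 265.
  Committed: pledge gives 339 − 14 = 325; no pledge gives 265 − 0 = 265. No deviation. ✓
  Opportunistic: no pledge gives 265 − 0 = 265; pledge gives 339 − 85 = 254. No deviation. ✓
Both hold — the committed type sends pledge.

pledge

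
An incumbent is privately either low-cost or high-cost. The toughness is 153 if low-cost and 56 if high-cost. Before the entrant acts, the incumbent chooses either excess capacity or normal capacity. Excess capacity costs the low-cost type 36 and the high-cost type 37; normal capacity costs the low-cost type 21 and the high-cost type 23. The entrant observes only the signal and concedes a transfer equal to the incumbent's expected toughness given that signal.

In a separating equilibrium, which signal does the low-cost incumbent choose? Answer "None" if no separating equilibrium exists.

Try low-cost → excess capacity, high-cost → normal capacity:
  Under separation the entrant infers type exactly: excess capacity → low-cost (pays 153), normal capacity → high-cost (pays 56).
  Low-cost: excess capacity gives 153 − 36 = 117; normal capacity gives 56 − 21 = 35. No deviation. ✓
  High-cost: normal capacity gives 56 − 23 = 33; excess capacity gives 153 − 37 = 116. Would deviate. ✗
Try low-cost → normal capacity, high-cost → excess capacity:
  Under separation the entrant infers type exactly: normal capacity → low-cost (pays 153), excess capacity → high-cost (pays 56).
  Low-cost: normal capacity gives 153 − 21 = 132; excess capacity gives 56 − 36 = 20. No deviation. ✓
  High-cost: excess capacity gives 56 − 37 = 19; normal capacity gives 153 − 23 = 130. Would deviate. ✗
Neither assignment is incentive-compatible.

None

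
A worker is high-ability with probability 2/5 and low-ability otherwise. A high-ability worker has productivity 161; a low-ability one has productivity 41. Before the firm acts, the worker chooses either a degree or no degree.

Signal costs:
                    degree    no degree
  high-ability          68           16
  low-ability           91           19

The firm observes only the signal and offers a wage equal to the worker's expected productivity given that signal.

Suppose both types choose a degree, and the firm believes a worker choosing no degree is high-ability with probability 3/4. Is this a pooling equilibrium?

No

At the pooled signal (degree) the firm holds the prior 2/5 and pays 2/5·161 + 3/5·41 = 89. Off-path (no degree) belief 3/4 gives 3/4·161 + 1/4·41 = 131.
High-ability: degree gives 89 − 68 = 21; no degree gives 131 − 16 = 115. Deviates. ✗
Low-ability: degree gives 89 − 91 = -2; no degree gives 131 − 19 = 112. Deviates. ✗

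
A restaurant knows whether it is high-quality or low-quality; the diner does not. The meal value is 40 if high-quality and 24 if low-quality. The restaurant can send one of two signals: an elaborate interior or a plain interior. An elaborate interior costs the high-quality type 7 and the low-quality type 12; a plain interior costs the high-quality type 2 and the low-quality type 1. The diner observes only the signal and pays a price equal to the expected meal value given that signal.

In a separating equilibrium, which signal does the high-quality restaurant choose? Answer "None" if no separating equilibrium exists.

None

Try high-quality → elaborate interior, low-quality → plain interior:
  If types separate, elaborate interior earns payment 40 and plain interior earns 24.
  High-quality: elaborate interior gives 40 − 7 = 33; plain interior gives 24 − 2 = 22. No deviation. ✓
  Low-quality: plain interior gives 24 − 1 = 23; elaborate interior gives 40 − 12 = 28. Would deviate. ✗
Try high-quality → plain interior, low-quality → elaborate interior:
  If types separate, plain interior earns payment 40 and elaborate interior earns 24.
  High-quality: plain interior gives 40 − 2 = 38; elaborate interior gives 24 − 7 = 17. No deviation. ✓
  Low-quality: elaborate interior gives 24 − 12 = 12; plain interior gives 40 − 1 = 39. Would deviate. ✗
Neither assignment is incentive-compatible.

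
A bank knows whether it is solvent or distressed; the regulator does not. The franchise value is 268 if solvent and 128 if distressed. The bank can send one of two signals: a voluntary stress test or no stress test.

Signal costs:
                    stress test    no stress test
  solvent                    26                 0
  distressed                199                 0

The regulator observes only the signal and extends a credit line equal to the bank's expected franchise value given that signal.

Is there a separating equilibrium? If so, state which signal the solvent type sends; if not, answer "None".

stress test

Try solvent → stress test, distressed → no stress test:
  Under separation the regulator infers type exactly: stress test → solvent (pays 268), no stress test → distressed (pays 128).
  Solvent: stress test gives 268 − 26 = 242; no stress test gives 128 − 0 = 128. No deviation. ✓
  Distressed: no stress test gives 128 − 0 = 128; stress test gives 268 − 199 = 69. No deviation. ✓
Both hold — the solvent type sends stress test.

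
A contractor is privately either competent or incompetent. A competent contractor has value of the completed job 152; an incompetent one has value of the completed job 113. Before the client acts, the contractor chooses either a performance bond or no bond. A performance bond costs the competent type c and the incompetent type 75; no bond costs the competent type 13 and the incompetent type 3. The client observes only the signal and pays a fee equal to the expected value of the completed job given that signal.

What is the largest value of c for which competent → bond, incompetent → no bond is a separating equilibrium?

Under separation: bond → competent (pays 152); no bond → incompetent (pays 113).
Incompetent: 113 − 3 = 110 ≥ 152 − 75 = 77. Holds regardless of c. ✓
Competent: 152 − c ≥ 113 − 13, so c ≤ 152 − 100 = 52.

52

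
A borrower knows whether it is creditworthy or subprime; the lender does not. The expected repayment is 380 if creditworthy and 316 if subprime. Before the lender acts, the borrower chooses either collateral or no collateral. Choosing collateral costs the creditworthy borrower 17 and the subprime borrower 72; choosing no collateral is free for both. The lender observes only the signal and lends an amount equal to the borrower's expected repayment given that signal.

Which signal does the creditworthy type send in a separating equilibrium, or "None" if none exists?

Try creditworthy → collateral, subprime → no collateral:
  If types separate, collateral earns payment 380 and no collateral earns 316.
  Creditworthy: collateral gives 380 − 17 = 363; no collateral gives 316 − 0 = 316. No deviation. ✓
  Subprime: no collateral gives 316 − 0 = 316; collateral gives 380 − 72 = 308. No deviation. ✓
Both hold — the creditworthy type sends collateral.

collateral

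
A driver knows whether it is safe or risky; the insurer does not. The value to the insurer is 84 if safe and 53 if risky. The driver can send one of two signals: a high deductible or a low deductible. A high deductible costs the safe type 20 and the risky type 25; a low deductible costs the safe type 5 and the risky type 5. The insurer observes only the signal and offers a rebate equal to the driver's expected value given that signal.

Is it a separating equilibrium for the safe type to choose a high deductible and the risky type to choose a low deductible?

If types separate, high deductible earns payment 84 and low deductible earns 53.
Safe: high deductible gives 84 − 20 = 64; low deductible gives 53 − 5 = 48. No deviation. ✓
Risky: low deductible gives 53 − 5 = 48; high deductible gives 84 − 25 = 59. Would deviate. ✗

No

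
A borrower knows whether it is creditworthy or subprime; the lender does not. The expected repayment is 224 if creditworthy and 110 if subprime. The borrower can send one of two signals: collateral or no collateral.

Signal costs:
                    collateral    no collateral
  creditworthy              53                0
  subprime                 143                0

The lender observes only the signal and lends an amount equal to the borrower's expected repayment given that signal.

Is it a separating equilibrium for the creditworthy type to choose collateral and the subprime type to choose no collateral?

Yes

If types separate, collateral earns payment 224 and no collateral earns 110.
Creditworthy: collateral gives 224 − 53 = 171; no collateral gives 110 − 0 = 110. No deviation. ✓
Subprime: no collateral gives 110 − 0 = 110; collateral gives 224 − 143 = 81. No deviation. ✓
Neither type gains from mimicking the other.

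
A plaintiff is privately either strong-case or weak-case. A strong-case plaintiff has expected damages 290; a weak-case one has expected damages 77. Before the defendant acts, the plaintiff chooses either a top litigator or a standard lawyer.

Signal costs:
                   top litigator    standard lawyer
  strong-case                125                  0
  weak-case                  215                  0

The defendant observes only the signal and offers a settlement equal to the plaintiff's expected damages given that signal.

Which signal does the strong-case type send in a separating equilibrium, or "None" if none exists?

top litigator

Try strong-case → top litigator, weak-case → standard lawyer:
  If types separate, top litigator earns payment 290 and standard lawyer earns 77.
  Strong-case: top litigator gives 290 − 125 = 165; standard lawyer gives 77 − 0 = 77. No deviation. ✓
  Weak-case: standard lawyer gives 77 − 0 = 77; top litigator gives 290 − 215 = 75. No deviation. ✓
Both hold — the strong-case type sends top litigator.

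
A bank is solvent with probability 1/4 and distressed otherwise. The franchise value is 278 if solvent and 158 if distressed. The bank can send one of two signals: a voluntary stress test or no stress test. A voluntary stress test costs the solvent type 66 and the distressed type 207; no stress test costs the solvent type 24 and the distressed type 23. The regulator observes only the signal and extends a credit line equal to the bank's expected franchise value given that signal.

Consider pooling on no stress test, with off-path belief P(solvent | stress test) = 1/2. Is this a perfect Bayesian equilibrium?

At the pooled signal (no stress test) the regulator holds the prior 1/4 and pays 1/4·278 + 3/4·158 = 188. Off-path (stress test) belief 1/2 gives 1/2·278 + 1/2·158 = 218.
Solvent: no stress test gives 188 − 24 = 164; stress test gives 218 − 66 = 152. Stays. ✓
Distressed: no stress test gives 188 − 23 = 165; stress test gives 218 − 207 = 11. Stays. ✓

Yes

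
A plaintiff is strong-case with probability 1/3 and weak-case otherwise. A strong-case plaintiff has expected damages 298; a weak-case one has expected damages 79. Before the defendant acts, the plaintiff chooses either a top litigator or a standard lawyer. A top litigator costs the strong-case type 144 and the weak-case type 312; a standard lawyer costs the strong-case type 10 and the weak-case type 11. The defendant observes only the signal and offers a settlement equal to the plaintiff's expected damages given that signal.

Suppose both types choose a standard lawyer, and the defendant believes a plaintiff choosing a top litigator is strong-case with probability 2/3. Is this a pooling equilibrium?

At the pooled signal (standard lawyer) the defendant holds the prior 1/3 and pays 1/3·298 + 2/3·79 = 152. Off-path (top litigator) belief 2/3 gives 2/3·298 + 1/3·79 = 225.
Strong-case: standard lawyer gives 152 − 10 = 142; top litigator gives 225 − 144 = 81. Stays. ✓
Weak-case: standard lawyer gives 152 − 11 = 141; top litigator gives 225 − 312 = -87. Stays. ✓

Yes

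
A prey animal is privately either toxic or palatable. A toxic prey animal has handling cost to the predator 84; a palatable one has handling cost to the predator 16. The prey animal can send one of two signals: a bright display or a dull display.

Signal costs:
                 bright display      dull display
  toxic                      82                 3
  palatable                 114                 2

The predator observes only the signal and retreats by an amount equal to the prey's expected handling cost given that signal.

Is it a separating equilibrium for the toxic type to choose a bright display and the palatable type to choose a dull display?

No

If types separate, bright display earns payment 84 and dull display earns 16.
Toxic: bright display gives 84 − 82 = 2; dull display gives 16 − 3 = 13. Would deviate. ✗
Palatable: dull display gives 16 − 2 = 14; bright display gives 84 − 114 = -30. No deviation. ✓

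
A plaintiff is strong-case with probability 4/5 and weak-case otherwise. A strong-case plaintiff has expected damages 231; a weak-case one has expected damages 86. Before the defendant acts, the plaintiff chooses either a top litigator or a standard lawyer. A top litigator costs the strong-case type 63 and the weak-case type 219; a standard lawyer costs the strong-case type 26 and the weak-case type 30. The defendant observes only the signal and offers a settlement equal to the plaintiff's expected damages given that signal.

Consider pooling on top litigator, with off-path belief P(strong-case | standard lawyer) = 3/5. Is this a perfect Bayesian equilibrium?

No

At the pooled signal (top litigator) the defendant holds the prior 4/5 and pays 4/5·231 + 1/5·86 = 202. Off-path (standard lawyer) belief 3/5 gives 3/5·231 + 2/5·86 = 173.
Strong-case: top litigator gives 202 − 63 = 139; standard lawyer gives 173 − 26 = 147. Deviates. ✗
Weak-case: top litigator gives 202 − 219 = -17; standard lawyer gives 173 − 30 = 143. Deviates. ✗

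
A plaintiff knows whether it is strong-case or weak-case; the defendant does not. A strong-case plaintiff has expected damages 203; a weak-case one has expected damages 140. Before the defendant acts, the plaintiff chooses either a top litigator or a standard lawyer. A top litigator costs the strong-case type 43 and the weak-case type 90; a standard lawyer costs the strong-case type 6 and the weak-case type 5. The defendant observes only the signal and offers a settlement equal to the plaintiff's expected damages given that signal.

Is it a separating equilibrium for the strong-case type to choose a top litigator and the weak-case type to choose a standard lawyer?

Yes

If types separate, top litigator earns payment 203 and standard lawyer earns 140.
Strong-case: top litigator gives 203 − 43 = 160; standard lawyer gives 140 − 6 = 134. No deviation. ✓
Weak-case: standard lawyer gives 140 − 5 = 135; top litigator gives 203 − 90 = 113. No deviation. ✓
Neither type gains from mimicking the other.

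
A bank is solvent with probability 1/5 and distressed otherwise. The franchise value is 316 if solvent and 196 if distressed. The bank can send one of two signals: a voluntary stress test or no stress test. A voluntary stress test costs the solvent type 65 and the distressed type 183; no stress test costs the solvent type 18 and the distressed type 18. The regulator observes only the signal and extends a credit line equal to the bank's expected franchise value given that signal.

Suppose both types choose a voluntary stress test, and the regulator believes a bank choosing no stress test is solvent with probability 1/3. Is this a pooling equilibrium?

No

At the pooled signal (stress test) the regulator holds the prior 1/5 and pays 1/5·316 + 4/5·196 = 220. Off-path (no stress test) belief 1/3 gives 1/3·316 + 2/3·196 = 236.
Solvent: stress test gives 220 − 65 = 155; no stress test gives 236 − 18 = 218. Deviates. ✗
Distressed: stress test gives 220 − 183 = 37; no stress test gives 236 − 18 = 218. Deviates. ✗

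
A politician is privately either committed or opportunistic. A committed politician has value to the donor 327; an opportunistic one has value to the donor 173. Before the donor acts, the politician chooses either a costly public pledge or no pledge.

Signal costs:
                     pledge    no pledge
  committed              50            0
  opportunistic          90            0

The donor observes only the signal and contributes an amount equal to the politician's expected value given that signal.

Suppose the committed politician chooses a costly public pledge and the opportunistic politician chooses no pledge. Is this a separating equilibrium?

No

Under separation the donor infers type exactly: pledge → committed (pays 327), no pledge → opportunistic (pays 173).
Committed: pledge gives 327 − 50 = 277; no pledge gives 173 − 0 = 173. No deviation. ✓
Opportunistic: no pledge gives 173 − 0 = 173; pledge gives 327 − 90 = 237. Would deviate. ✗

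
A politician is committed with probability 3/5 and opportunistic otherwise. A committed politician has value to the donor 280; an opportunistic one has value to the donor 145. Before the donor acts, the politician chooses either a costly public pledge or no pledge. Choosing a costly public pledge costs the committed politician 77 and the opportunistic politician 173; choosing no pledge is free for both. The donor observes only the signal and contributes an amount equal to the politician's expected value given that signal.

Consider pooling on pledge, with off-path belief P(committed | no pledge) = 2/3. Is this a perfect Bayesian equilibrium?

On the equilibrium path (pledge) the donor holds the prior 3/5 and pays 3/5·280 + 2/5·145 = 226. Off-path (no pledge) belief 2/3 gives 2/3·280 + 1/3·145 = 235.
Committed: pledge gives 226 − 77 = 149; no pledge gives 235 − 0 = 235. Deviates. ✗
Opportunistic: pledge gives 226 − 173 = 53; no pledge gives 235 − 0 = 235. Deviates. ✗

No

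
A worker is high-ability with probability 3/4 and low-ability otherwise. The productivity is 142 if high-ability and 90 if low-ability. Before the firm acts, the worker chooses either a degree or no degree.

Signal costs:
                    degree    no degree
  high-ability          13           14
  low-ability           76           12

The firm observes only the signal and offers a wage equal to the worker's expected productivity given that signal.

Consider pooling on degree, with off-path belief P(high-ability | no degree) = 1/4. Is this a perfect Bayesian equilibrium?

No

At the pooled signal (degree) the firm holds the prior 3/4 and pays 3/4·142 + 1/4·90 = 129. Off-path (no degree) belief 1/4 gives 1/4·142 + 3/4·90 = 103.
High-ability: degree gives 129 − 13 = 116; no degree gives 103 − 14 = 89. Stays. ✓
Low-ability: degree gives 129 − 76 = 53; no degree gives 103 − 12 = 91. Deviates. ✗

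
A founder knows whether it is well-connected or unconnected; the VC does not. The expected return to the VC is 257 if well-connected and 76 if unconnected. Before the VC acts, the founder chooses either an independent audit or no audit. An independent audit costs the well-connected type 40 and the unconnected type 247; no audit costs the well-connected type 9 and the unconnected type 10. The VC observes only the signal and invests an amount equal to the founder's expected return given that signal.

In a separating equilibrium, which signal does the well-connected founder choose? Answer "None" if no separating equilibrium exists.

Try well-connected → audit, unconnected → no audit:
  If types separate, audit earns payment 257 and no audit earns 76.
  Well-connected: audit gives 257 − 40 = 217; no audit gives 76 − 9 = 67. No deviation. ✓
  Unconnected: no audit gives 76 − 10 = 66; audit gives 257 − 247 = 10. No deviation. ✓
Both hold — the well-connected type sends audit.

audit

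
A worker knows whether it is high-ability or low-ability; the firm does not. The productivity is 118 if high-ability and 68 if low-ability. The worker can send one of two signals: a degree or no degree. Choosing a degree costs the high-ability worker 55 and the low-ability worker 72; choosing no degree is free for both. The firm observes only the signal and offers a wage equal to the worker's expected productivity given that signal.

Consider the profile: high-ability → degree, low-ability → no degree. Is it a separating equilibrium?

If types separate, degree earns payment 118 and no degree earns 68.
High-ability: degree gives 118 − 55 = 63; no degree gives 68 − 0 = 68. Would deviate. ✗
Low-ability: no degree gives 68 − 0 = 68; degree gives 118 − 72 = 46. No deviation. ✓

No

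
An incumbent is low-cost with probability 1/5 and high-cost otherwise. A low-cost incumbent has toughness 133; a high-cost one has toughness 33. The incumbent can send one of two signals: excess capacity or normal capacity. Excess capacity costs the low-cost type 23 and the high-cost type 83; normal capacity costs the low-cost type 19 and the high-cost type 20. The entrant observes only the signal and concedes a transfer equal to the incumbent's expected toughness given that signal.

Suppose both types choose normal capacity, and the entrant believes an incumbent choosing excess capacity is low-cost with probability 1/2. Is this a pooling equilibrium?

At the pooled signal (normal capacity) the entrant holds the prior 1/5 and pays 1/5·133 + 4/5·33 = 53. Off-path (excess capacity) belief 1/2 gives 1/2·133 + 1/2·33 = 83.
Low-cost: normal capacity gives 53 − 19 = 34; excess capacity gives 83 − 23 = 60. Deviates. ✗
High-cost: normal capacity gives 53 − 20 = 33; excess capacity gives 83 − 83 = 0. Stays. ✓

No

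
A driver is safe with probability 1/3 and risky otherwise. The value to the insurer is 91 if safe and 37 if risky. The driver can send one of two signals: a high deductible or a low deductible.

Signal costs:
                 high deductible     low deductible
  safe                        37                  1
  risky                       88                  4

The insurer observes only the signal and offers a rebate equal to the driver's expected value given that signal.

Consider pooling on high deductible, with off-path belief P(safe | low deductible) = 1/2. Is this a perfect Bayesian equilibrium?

No

On the equilibrium path (high deductible) the insurer holds the prior 1/3 and pays 1/3·91 + 2/3·37 = 55. Off-path (low deductible) belief 1/2 gives 1/2·91 + 1/2·37 = 64.
Safe: high deductible gives 55 − 37 = 18; low deductible gives 64 − 1 = 63. Deviates. ✗
Risky: high deductible gives 55 − 88 = -33; low deductible gives 64 − 4 = 60. Deviates. ✗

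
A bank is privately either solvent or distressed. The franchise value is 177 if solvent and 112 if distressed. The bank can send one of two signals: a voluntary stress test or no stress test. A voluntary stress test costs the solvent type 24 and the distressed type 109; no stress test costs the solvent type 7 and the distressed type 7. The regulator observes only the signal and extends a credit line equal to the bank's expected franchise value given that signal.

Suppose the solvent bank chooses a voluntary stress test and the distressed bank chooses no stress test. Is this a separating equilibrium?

Yes

If types separate, stress test earns payment 177 and no stress test earns 112.
Solvent: stress test gives 177 − 24 = 153; no stress test gives 112 − 7 = 105. No deviation. ✓
Distressed: no stress test gives 112 − 7 = 105; stress test gives 177 − 109 = 68. No deviation. ✓
Both incentive constraints hold.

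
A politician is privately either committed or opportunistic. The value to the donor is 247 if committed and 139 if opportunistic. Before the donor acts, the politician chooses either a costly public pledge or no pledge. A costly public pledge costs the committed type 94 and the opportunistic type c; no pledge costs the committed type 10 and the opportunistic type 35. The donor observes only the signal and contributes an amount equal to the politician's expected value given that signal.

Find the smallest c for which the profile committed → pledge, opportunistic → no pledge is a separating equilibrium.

Under separation: pledge → committed (pays 247); no pledge → opportunistic (pays 139).
Committed: 247 − 94 = 153 ≥ 139 − 10 = 129. Holds regardless of c. ✓
Opportunistic: 139 − 35 ≥ 247 − c, so c ≥ 247 − 104 = 143.

143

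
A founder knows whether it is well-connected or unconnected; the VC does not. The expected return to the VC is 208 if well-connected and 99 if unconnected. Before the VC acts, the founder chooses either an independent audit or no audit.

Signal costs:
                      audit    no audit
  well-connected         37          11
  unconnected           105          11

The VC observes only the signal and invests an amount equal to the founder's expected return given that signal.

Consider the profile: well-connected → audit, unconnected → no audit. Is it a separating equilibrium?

If types separate, audit earns payment 208 and no audit earns 99.
Well-connected: audit gives 208 − 37 = 171; no audit gives 99 − 11 = 88. No deviation. ✓
Unconnected: no audit gives 99 − 11 = 88; audit gives 208 − 105 = 103. Would deviate. ✗

No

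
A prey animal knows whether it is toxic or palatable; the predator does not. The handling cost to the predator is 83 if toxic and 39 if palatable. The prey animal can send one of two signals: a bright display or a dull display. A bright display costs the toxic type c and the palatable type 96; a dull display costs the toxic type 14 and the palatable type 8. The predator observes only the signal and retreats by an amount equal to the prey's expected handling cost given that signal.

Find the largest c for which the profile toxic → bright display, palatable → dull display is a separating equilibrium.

58

Under separation: bright display → toxic (pays 83); dull display → palatable (pays 39).
Palatable: 39 − 8 = 31 ≥ 83 − 96 = -13. Holds regardless of c. ✓
Toxic: 83 − c ≥ 39 − 14, so c ≤ 83 − 25 = 58.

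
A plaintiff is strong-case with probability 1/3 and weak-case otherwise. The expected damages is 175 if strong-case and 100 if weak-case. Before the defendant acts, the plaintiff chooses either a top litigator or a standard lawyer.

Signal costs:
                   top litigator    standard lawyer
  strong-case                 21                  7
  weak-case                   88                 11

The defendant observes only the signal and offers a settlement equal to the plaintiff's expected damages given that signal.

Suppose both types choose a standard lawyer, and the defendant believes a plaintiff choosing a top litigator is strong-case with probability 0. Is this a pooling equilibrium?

On the equilibrium path (standard lawyer) the defendant holds the prior 1/3 and pays 1/3·175 + 2/3·100 = 125. Off-path (top litigator) belief 0 gives 0·175 + 1·100 = 100.
Strong-case: standard lawyer gives 125 − 7 = 118; top litigator gives 100 − 21 = 79. Stays. ✓
Weak-case: standard lawyer gives 125 − 11 = 114; top litigator gives 100 − 88 = 12. Stays. ✓
Beliefs are Bayes-consistent on-path and both types best-respond.

Yes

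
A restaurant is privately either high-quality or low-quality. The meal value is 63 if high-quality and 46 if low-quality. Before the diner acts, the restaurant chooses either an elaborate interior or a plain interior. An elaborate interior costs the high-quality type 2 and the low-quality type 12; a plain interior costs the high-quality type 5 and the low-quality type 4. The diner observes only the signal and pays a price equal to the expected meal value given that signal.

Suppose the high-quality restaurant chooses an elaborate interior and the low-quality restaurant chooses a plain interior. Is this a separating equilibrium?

No

Under separation the diner infers type exactly: elaborate interior → high-quality (pays 63), plain interior → low-quality (pays 46).
High-quality: elaborate interior gives 63 − 2 = 61; plain interior gives 46 − 5 = 41. No deviation. ✓
Low-quality: plain interior gives 46 − 4 = 42; elaborate interior gives 63 − 12 = 51. Would deviate. ✗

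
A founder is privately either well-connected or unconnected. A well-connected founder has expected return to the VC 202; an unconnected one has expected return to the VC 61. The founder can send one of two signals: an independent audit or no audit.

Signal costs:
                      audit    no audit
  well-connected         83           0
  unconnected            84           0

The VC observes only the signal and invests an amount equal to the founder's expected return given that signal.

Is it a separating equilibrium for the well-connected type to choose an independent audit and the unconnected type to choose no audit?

Under separation the VC infers type exactly: audit → well-connected (pays 202), no audit → unconnected (pays 61).
Well-connected: audit gives 202 − 83 = 119; no audit gives 61 − 0 = 61. No deviation. ✓
Unconnected: no audit gives 61 − 0 = 61; audit gives 202 − 84 = 118. Would deviate. ✗

No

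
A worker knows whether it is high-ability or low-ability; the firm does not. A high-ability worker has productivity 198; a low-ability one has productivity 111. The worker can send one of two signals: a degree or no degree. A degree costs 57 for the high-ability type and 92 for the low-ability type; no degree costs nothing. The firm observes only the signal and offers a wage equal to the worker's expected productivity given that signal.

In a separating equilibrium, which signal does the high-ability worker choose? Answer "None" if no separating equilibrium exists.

Try high-ability → degree, low-ability → no degree:
  Under separation the firm infers type exactly: degree → high-ability (pays 198), no degree → low-ability (pays 111).
  High-ability: degree gives 198 − 57 = 141; no degree gives 111 − 0 = 111. No deviation. ✓
  Low-ability: no degree gives 111 − 0 = 111; degree gives 198 − 92 = 106. No deviation. ✓
Both hold — the high-ability type sends degree.

degree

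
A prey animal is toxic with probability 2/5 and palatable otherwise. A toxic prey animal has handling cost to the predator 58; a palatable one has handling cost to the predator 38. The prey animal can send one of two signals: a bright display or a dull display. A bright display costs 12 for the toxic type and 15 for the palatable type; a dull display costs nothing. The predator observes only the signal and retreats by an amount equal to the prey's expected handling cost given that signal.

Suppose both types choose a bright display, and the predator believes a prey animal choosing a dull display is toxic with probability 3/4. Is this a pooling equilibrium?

On the equilibrium path (bright display) the predator holds the prior 2/5 and pays 2/5·58 + 3/5·38 = 46. Off-path (dull display) belief 3/4 gives 3/4·58 + 1/4·38 = 53.
Toxic: bright display gives 46 − 12 = 34; dull display gives 53 − 0 = 53. Deviates. ✗
Palatable: bright display gives 46 − 15 = 31; dull display gives 53 − 0 = 53. Deviates. ✗

No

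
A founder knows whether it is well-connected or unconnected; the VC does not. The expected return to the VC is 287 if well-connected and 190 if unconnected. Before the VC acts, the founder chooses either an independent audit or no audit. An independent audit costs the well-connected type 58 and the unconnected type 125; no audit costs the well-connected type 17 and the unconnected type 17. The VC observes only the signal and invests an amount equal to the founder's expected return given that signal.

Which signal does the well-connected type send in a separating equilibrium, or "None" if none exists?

audit

Try well-connected → audit, unconnected → no audit:
  If types separate, audit earns payment 287 and no audit earns 190.
  Well-connected: audit gives 287 − 58 = 229; no audit gives 190 − 17 = 173. No deviation. ✓
  Unconnected: no audit gives 190 − 17 = 173; audit gives 287 − 125 = 162. No deviation. ✓
Both hold — the well-connected type sends audit.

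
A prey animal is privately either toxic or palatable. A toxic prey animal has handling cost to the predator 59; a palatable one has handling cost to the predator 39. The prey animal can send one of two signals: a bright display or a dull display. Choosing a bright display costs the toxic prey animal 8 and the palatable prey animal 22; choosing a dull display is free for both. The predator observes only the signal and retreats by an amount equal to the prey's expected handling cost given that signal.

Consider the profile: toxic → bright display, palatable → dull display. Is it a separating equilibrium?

If types separate, bright display earns payment 59 and dull display earns 39.
Toxic: bright display gives 59 − 8 = 51; dull display gives 39 − 0 = 39. No deviation. ✓
Palatable: dull display gives 39 − 0 = 39; bright display gives 59 − 22 = 37. No deviation. ✓
Both incentive constraints hold.

Yes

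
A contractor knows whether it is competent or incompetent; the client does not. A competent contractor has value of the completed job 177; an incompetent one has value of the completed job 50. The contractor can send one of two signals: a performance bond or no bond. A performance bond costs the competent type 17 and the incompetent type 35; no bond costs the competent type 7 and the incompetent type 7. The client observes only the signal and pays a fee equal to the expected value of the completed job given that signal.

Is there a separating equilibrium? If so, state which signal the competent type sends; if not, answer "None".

None

Try competent → bond, incompetent → no bond:
  If types separate, bond earns payment 177 and no bond earns 50.
  Competent: bond gives 177 − 17 = 160; no bond gives 50 − 7 = 43. No deviation. ✓
  Incompetent: no bond gives 50 − 7 = 43; bond gives 177 − 35 = 142. Would deviate. ✗
Try competent → no bond, incompetent → bond:
  If types separate, no bond earns payment 177 and bond earns 50.
  Competent: no bond gives 177 − 7 = 170; bond gives 50 − 17 = 33. No deviation. ✓
  Incompetent: bond gives 50 − 35 = 15; no bond gives 177 − 7 = 170. Would deviate. ✗
Neither assignment is incentive-compatible.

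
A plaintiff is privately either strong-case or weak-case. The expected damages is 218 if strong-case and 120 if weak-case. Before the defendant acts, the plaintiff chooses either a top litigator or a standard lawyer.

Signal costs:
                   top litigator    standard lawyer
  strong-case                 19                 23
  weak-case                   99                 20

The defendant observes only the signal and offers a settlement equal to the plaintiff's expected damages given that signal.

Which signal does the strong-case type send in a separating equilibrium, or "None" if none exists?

Try strong-case → top litigator, weak-case → standard lawyer:
  Under separation the defendant infers type exactly: top litigator → strong-case (pays 218), standard lawyer → weak-case (pays 120).
  Strong-case: top litigator gives 218 − 19 = 199; standard lawyer gives 120 − 23 = 97. No deviation. ✓
  Weak-case: standard lawyer gives 120 − 20 = 100; top litigator gives 218 − 99 = 119. Would deviate. ✗
Try strong-case → standard lawyer, weak-case → top litigator:
  Under separation the defendant infers type exactly: standard lawyer → strong-case (pays 218), top litigator → weak-case (pays 120).
  Strong-case: standard lawyer gives 218 − 23 = 195; top litigator gives 120 − 19 = 101. No deviation. ✓
  Weak-case: top litigator gives 120 − 99 = 21; standard lawyer gives 218 − 20 = 198. Would deviate. ✗
Neither assignment is incentive-compatible.

None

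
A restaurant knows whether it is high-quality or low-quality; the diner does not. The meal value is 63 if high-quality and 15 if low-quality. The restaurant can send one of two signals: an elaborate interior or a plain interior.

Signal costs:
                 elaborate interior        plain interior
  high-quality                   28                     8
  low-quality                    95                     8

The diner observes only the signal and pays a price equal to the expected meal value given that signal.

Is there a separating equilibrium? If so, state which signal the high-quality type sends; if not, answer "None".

Try high-quality → elaborate interior, low-quality → plain interior:
  If types separate, elaborate interior earns payment 63 and plain interior earns 15.
  High-quality: elaborate interior gives 63 − 28 = 35; plain interior gives 15 − 8 = 7. No deviation. ✓
  Low-quality: plain interior gives 15 − 8 = 7; elaborate interior gives 63 − 95 = -32. No deviation. ✓
Both hold — the high-quality type sends elaborate interior.

elaborate interior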